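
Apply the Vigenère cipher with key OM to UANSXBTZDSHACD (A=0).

IMBELNHLREVMQP

Repeat the key across the message: OMOMOMOMOMOMOM
U(20)+O(14): 34≡8 → I
A(0)+M(12): 12 → M
N(13)+O(14): 27≡1 → B
S(18)+M(12): 30≡4 → E
X(23)+O(14): 37≡11 → L
B(1)+M(12): 13 → N
T(19)+O(14): 33≡7 → H
Z(25)+M(12): 37≡11 → L
D(3)+O(14): 17 → R
S(18)+M(12): 30≡4 → E
H(7)+O(14): 21 → V
A(0)+M(12): 12 → M
C(2)+O(14): 16 → Q
D(3)+M(12): 15 → P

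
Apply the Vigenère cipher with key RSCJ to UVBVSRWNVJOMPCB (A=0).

LNDEJJYWMBQVGUD

Repeat the key across the message: RSCJRSCJRSCJRSC
U(20)+R(17): 37≡11 → L
V(21)+S(18): 39≡13 → N
B(1)+C(2): 3 → D
V(21)+J(9): 30≡4 → E
S(18)+R(17): 35≡9 → J
R(17)+S(18): 35≡9 → J
W(22)+C(2): 24 → Y
N(13)+J(9): 22 → W
V(21)+R(17): 38≡12 → M
J(9)+S(18): 27≡1 → B
O(14)+C(2): 16 → Q
M(12)+J(9): 21 → V
P(15)+R(17): 32≡6 → G
C(2)+S(18): 20 → U
B(1)+C(2): 3 → D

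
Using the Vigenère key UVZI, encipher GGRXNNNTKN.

ABQFHIMBEI

Repeat the key across the message: UVZIUVZIUV
G(6)+U(20): 26≡0 → A
G(6)+V(21): 27≡1 → B
R(17)+Z(25): 42≡16 → Q
X(23)+I(8): 31≡5 → F
N(13)+U(20): 33≡7 → H
N(13)+V(21): 34≡8 → I
N(13)+Z(25): 38≡12 → M
T(19)+I(8): 27≡1 → B
K(10)+U(20): 30≡4 → E
N(13)+V(21): 34≡8 → I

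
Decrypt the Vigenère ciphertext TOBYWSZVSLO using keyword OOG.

FAVKIMLHMXA

Repeat the key across the ciphertext: OOGOOGOOGOO
T(19)−O(14): 5 → F
O(14)−O(14): 0 → A
B(1)−G(6): -5≡21 → V
Y(24)−O(14): 10 → K
W(22)−O(14): 8 → I
S(18)−G(6): 12 → M
Z(25)−O(14): 11 → L
V(21)−O(14): 7 → H
S(18)−G(6): 12 → M
L(11)−O(14): -3≡23 → X
O(14)−O(14): 0 → A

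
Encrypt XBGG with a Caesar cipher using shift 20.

X(23): 23+20=43≡17 → R
B(1): 1+20=21 → V
G(6): 6+20=26≡0 → A
G(6): 6+20=26≡0 → A

RVAA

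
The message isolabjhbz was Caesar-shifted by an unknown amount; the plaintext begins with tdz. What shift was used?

From the crib: i(8)−t(19)=-11≡15, so the shift is 15.

15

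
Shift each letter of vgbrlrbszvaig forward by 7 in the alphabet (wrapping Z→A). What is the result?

cniysyizgchpn

v(21): 21+7=28≡2 → c
g(6): 6+7=13 → n
b(1): 1+7=8 → i
r(17): 17+7=24 → y
l(11): 11+7=18 → s
r(17): 17+7=24 → y
b(1): 1+7=8 → i
s(18): 18+7=25 → z
z(25): 25+7=32≡6 → g
v(21): 21+7=28≡2 → c
a(0): 0+7=7 → h
i(8): 8+7=15 → p
g(6): 6+7=13 → n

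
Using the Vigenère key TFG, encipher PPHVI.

Repeat the key across the message: TFGTF
P(15)+T(19): 34≡8 → I
P(15)+F(5): 20 → U
H(7)+G(6): 13 → N
V(21)+T(19): 40≡14 → O
I(8)+F(5): 13 → N

IUNON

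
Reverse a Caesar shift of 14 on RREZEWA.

DDQLQIM

R(17): 17−14=3 → D
R(17): 17−14=3 → D
E(4): 4−14=-10≡16 → Q
Z(25): 25−14=11 → L
E(4): 4−14=-10≡16 → Q
W(22): 22−14=8 → I
A(0): 0−14=-14≡12 → M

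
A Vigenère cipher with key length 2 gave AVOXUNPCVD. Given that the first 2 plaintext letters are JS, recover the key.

Subtract each crib letter from the matching ciphertext letter (mod 26):
A(0)−J(9)=-9≡17 → R
V(21)−S(18)=3 → D

RD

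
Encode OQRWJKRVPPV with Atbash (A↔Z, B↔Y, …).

LJIDQPIEKKE

O(14) → L(11)
Q(16) → J(9)
R(17) → I(8)
W(22) → D(3)
J(9) → Q(16)
K(10) → P(15)
R(17) → I(8)
V(21) → E(4)
P(15) → K(10)
P(15) → K(10)
V(21) → E(4)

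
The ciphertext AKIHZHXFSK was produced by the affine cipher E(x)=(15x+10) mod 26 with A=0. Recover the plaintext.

The inverse of 15 mod 26 is 7, since 15·7=105≡1. Apply D(y)=7·(y−10) mod 26:
A(0): 7·(0−10)=-70≡8 → I
K(10): 7·(10−10)=0 → A
I(8): 7·(8−10)=-14≡12 → M
H(7): 7·(7−10)=-21≡5 → F
Z(25): 7·(25−10)=105≡1 → B
H(7): 7·(7−10)=-21≡5 → F
X(23): 7·(23−10)=91≡13 → N
F(5): 7·(5−10)=-35≡17 → R
S(18): 7·(18−10)=56≡4 → E
K(10): 7·(10−10)=0 → A

IAMFBFNREA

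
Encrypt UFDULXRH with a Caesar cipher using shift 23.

U(20): 20+23=43≡17 → R
F(5): 5+23=28≡2 → C
D(3): 3+23=26≡0 → A
U(20): 20+23=43≡17 → R
L(11): 11+23=34≡8 → I
X(23): 23+23=46≡20 → U
R(17): 17+23=40≡14 → O
H(7): 7+23=30≡4 → E

RCARIUOE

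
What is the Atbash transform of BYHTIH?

B(1) → Y(24)
Y(24) → B(1)
H(7) → S(18)
T(19) → G(6)
I(8) → R(17)
H(7) → S(18)

YBSGRS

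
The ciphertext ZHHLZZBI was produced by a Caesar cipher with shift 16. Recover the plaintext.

Z(25): 25−16=9 → J
H(7): 7−16=-9≡17 → R
H(7): 7−16=-9≡17 → R
L(11): 11−16=-5≡21 → V
Z(25): 25−16=9 → J
Z(25): 25−16=9 → J
B(1): 1−16=-15≡11 → L
I(8): 8−16=-8≡18 → S

JRRVJJLS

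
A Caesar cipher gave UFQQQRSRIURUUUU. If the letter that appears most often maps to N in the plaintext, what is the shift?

7

The most frequent ciphertext letter is U (appears 6 times).
U is position 20; N is position 13.
Shift = 7.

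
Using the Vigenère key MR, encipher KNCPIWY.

WEOGUNK

Repeat the key across the message: MRMRMRM
K(10)+M(12): 22 → W
N(13)+R(17): 30≡4 → E
C(2)+M(12): 14 → O
P(15)+R(17): 32≡6 → G
I(8)+M(12): 20 → U
W(22)+R(17): 39≡13 → N
Y(24)+M(12): 36≡10 → K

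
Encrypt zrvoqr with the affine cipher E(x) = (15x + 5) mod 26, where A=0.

qaihla

z(25): 15·25+5=380≡16 → q
r(17): 15·17+5=260≡0 → a
v(21): 15·21+5=320≡8 → i
o(14): 15·14+5=215≡7 → h
q(16): 15·16+5=245≡11 → l
r(17): 15·17+5=260≡0 → a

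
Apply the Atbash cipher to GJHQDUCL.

G(6) → T(19)
J(9) → Q(16)
H(7) → S(18)
Q(16) → J(9)
D(3) → W(22)
U(20) → F(5)
C(2) → X(23)
L(11) → O(14)

TQSJWFXO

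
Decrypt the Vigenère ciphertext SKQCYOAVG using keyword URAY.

Repeat the key across the ciphertext: URAYURAYU
S(18)−U(20): -2≡24 → Y
K(10)−R(17): -7≡19 → T
Q(16)−A(0): 16 → Q
C(2)−Y(24): -22≡4 → E
Y(24)−U(20): 4 → E
O(14)−R(17): -3≡23 → X
A(0)−A(0): 0 → A
V(21)−Y(24): -3≡23 → X
G(6)−U(20): -14≡12 → M

YTQEEXAXM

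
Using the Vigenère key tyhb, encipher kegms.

dcnnl

Repeat the key across the message: tyhbt
k(10)+t(19): 29≡3 → d
e(4)+y(24): 28≡2 → c
g(6)+h(7): 13 → n
m(12)+b(1): 13 → n
s(18)+t(19): 37≡11 → l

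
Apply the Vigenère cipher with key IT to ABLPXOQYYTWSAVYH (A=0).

IUTIFHYRGMELIOGA

Repeat the key across the message: ITITITITITITITIT
A(0)+I(8): 8 → I
B(1)+T(19): 20 → U
L(11)+I(8): 19 → T
P(15)+T(19): 34≡8 → I
X(23)+I(8): 31≡5 → F
O(14)+T(19): 33≡7 → H
Q(16)+I(8): 24 → Y
Y(24)+T(19): 43≡17 → R
Y(24)+I(8): 32≡6 → G
T(19)+T(19): 38≡12 → M
W(22)+I(8): 30≡4 → E
S(18)+T(19): 37≡11 → L
A(0)+I(8): 8 → I
V(21)+T(19): 40≡14 → O
Y(24)+I(8): 32≡6 → G
H(7)+T(19): 26≡0 → A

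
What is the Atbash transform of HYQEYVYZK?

H(7) → S(18)
Y(24) → B(1)
Q(16) → J(9)
E(4) → V(21)
Y(24) → B(1)
V(21) → E(4)
Y(24) → B(1)
Z(25) → A(0)
K(10) → P(15)

SBJVBEBAP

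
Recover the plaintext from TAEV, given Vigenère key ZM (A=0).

UOFJ

Repeat the key across the ciphertext: ZMZM
T(19)−Z(25): -6≡20 → U
A(0)−M(12): -12≡14 → O
E(4)−Z(25): -21≡5 → F
V(21)−M(12): 9 → J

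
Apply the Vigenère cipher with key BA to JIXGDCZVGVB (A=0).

Repeat the key across the message: BABABABABAB
J(9)+B(1): 10 → K
I(8)+A(0): 8 → I
X(23)+B(1): 24 → Y
G(6)+A(0): 6 → G
D(3)+B(1): 4 → E
C(2)+A(0): 2 → C
Z(25)+B(1): 26≡0 → A
V(21)+A(0): 21 → V
G(6)+B(1): 7 → H
V(21)+A(0): 21 → V
B(1)+B(1): 2 → C

KIYGECAVHVC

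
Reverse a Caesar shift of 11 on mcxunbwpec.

brmjcqletr

m(12): 12−11=1 → b
c(2): 2−11=-9≡17 → r
x(23): 23−11=12 → m
u(20): 20−11=9 → j
n(13): 13−11=2 → c
b(1): 1−11=-10≡16 → q
w(22): 22−11=11 → l
p(15): 15−11=4 → e
e(4): 4−11=-7≡19 → t
c(2): 2−11=-9≡17 → r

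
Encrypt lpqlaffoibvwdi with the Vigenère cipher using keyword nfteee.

Repeat the key across the message: nfteeenfteeenf
l(11)+n(13): 24 → y
p(15)+f(5): 20 → u
q(16)+t(19): 35≡9 → j
l(11)+e(4): 15 → p
a(0)+e(4): 4 → e
f(5)+e(4): 9 → j
f(5)+n(13): 18 → s
o(14)+f(5): 19 → t
i(8)+t(19): 27≡1 → b
b(1)+e(4): 5 → f
v(21)+e(4): 25 → z
w(22)+e(4): 26≡0 → a
d(3)+n(13): 16 → q
i(8)+f(5): 13 → n

yujpejstbfzaqn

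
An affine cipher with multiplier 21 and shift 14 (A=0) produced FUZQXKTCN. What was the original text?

The inverse of 21 mod 26 is 5, since 21·5=105≡1. Apply D(y)=5·(y−14) mod 26:
F(5): 5·(5−14)=-45≡7 → H
U(20): 5·(20−14)=30≡4 → E
Z(25): 5·(25−14)=55≡3 → D
Q(16): 5·(16−14)=10 → K
X(23): 5·(23−14)=45≡19 → T
K(10): 5·(10−14)=-20≡6 → G
T(19): 5·(19−14)=25 → Z
C(2): 5·(2−14)=-60≡18 → S
N(13): 5·(13−14)=-5≡21 → V

HEDKTGZSV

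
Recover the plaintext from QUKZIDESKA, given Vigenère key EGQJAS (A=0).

Repeat the key across the ciphertext: EGQJASEGQJ
Q(16)−E(4): 12 → M
U(20)−G(6): 14 → O
K(10)−Q(16): -6≡20 → U
Z(25)−J(9): 16 → Q
I(8)−A(0): 8 → I
D(3)−S(18): -15≡11 → L
E(4)−E(4): 0 → A
S(18)−G(6): 12 → M
K(10)−Q(16): -6≡20 → U
A(0)−J(9): -9≡17 → R

MOUQILAMUR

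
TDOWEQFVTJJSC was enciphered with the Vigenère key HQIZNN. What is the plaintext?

MNGXRDYFLKWFV

Repeat the key across the ciphertext: HQIZNNHQIZNNH
T(19)−H(7): 12 → M
D(3)−Q(16): -13≡13 → N
O(14)−I(8): 6 → G
W(22)−Z(25): -3≡23 → X
E(4)−N(13): -9≡17 → R
Q(16)−N(13): 3 → D
F(5)−H(7): -2≡24 → Y
V(21)−Q(16): 5 → F
T(19)−I(8): 11 → L
J(9)−Z(25): -16≡10 → K
J(9)−N(13): -4≡22 → W
S(18)−N(13): 5 → F
C(2)−H(7): -5≡21 → V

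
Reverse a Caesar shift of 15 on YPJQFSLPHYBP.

Y(24): 24−15=9 → J
P(15): 15−15=0 → A
J(9): 9−15=-6≡20 → U
Q(16): 16−15=1 → B
F(5): 5−15=-10≡16 → Q
S(18): 18−15=3 → D
L(11): 11−15=-4≡22 → W
P(15): 15−15=0 → A
H(7): 7−15=-8≡18 → S
Y(24): 24−15=9 → J
B(1): 1−15=-14≡12 → M
P(15): 15−15=0 → A

JAUBQDWASJMA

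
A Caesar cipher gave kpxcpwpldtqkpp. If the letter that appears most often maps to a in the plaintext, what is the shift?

The most frequent ciphertext letter is p (appears 5 times).
p is position 15; a is position 0.
Shift = 15.

15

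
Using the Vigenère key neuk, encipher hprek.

utlox

Repeat the key across the message: neukn
h(7)+n(13): 20 → u
p(15)+e(4): 19 → t
r(17)+u(20): 37≡11 → l
e(4)+k(10): 14 → o
k(10)+n(13): 23 → x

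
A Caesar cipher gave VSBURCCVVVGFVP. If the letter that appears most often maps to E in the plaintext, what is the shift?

The most frequent ciphertext letter is V (appears 5 times).
V is position 21; E is position 4.
Shift = 17.

17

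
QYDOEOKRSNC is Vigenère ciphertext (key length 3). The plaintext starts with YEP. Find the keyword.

Subtract each crib letter from the matching ciphertext letter (mod 26):
Q(16)−Y(24)=-8≡18 → S
Y(24)−E(4)=20 → U
D(3)−P(15)=-12≡14 → O

SUO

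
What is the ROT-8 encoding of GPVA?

OXDI

G(6): 6+8=14 → O
P(15): 15+8=23 → X
V(21): 21+8=29≡3 → D
A(0): 0+8=8 → I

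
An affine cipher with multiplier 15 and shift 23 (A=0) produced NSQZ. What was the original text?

IRDO

The inverse of 15 mod 26 is 7, since 15·7=105≡1. Apply D(y)=7·(y−23) mod 26:
N(13): 7·(13−23)=-70≡8 → I
S(18): 7·(18−23)=-35≡17 → R
Q(16): 7·(16−23)=-49≡3 → D
Z(25): 7·(25−23)=14 → O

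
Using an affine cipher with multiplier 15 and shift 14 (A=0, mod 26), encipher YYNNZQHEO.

KKBBZUPWQ

Y(24): 15·24+14=374≡10 → K
Y(24): 15·24+14=374≡10 → K
N(13): 15·13+14=209≡1 → B
N(13): 15·13+14=209≡1 → B
Z(25): 15·25+14=389≡25 → Z
Q(16): 15·16+14=254≡20 → U
H(7): 15·7+14=119≡15 → P
E(4): 15·4+14=74≡22 → W
O(14): 15·14+14=224≡16 → Q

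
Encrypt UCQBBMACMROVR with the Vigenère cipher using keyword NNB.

HPROONNPNEBWE

Repeat the key across the message: NNBNNBNNBNNBN
U(20)+N(13): 33≡7 → H
C(2)+N(13): 15 → P
Q(16)+B(1): 17 → R
B(1)+N(13): 14 → O
B(1)+N(13): 14 → O
M(12)+B(1): 13 → N
A(0)+N(13): 13 → N
C(2)+N(13): 15 → P
M(12)+B(1): 13 → N
R(17)+N(13): 30≡4 → E
O(14)+N(13): 27≡1 → B
V(21)+B(1): 22 → W
R(17)+N(13): 30≡4 → E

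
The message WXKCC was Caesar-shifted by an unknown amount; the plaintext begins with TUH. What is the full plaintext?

TUHZZ

From the crib: W(22)−T(19)=3, so the shift is 3.
Subtract 3 from each ciphertext letter:
W(22): 22−3=19 → T
X(23): 23−3=20 → U
K(10): 10−3=7 → H
C(2): 2−3=-1≡25 → Z
C(2): 2−3=-1≡25 → Z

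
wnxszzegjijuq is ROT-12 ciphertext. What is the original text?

kblgnnsuxwxie

w(22): 22−12=10 → k
n(13): 13−12=1 → b
x(23): 23−12=11 → l
s(18): 18−12=6 → g
z(25): 25−12=13 → n
z(25): 25−12=13 → n
e(4): 4−12=-8≡18 → s
g(6): 6−12=-6≡20 → u
j(9): 9−12=-3≡23 → x
i(8): 8−12=-4≡22 → w
j(9): 9−12=-3≡23 → x
u(20): 20−12=8 → i
q(16): 16−12=4 → e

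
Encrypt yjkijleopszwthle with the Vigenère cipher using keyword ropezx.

pxzmiivcewytkvai

Repeat the key across the message: ropezxropezxrope
y(24)+r(17): 41≡15 → p
j(9)+o(14): 23 → x
k(10)+p(15): 25 → z
i(8)+e(4): 12 → m
j(9)+z(25): 34≡8 → i
l(11)+x(23): 34≡8 → i
e(4)+r(17): 21 → v
o(14)+o(14): 28≡2 → c
p(15)+p(15): 30≡4 → e
s(18)+e(4): 22 → w
z(25)+z(25): 50≡24 → y
w(22)+x(23): 45≡19 → t
t(19)+r(17): 36≡10 → k
h(7)+o(14): 21 → v
l(11)+p(15): 26≡0 → a
e(4)+e(4): 8 → i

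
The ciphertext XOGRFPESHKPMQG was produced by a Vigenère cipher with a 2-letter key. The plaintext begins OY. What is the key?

Subtract each crib letter from the matching ciphertext letter (mod 26):
X(23)−O(14)=9 → J
O(14)−Y(24)=-10≡16 → Q

JQ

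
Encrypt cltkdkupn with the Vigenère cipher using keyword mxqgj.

Repeat the key across the message: mxqgjmxqg
c(2)+m(12): 14 → o
l(11)+x(23): 34≡8 → i
t(19)+q(16): 35≡9 → j
k(10)+g(6): 16 → q
d(3)+j(9): 12 → m
k(10)+m(12): 22 → w
u(20)+x(23): 43≡17 → r
p(15)+q(16): 31≡5 → f
n(13)+g(6): 19 → t

oijqmwrft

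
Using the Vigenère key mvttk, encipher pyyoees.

Repeat the key across the message: mvttkmv
p(15)+m(12): 27≡1 → b
y(24)+v(21): 45≡19 → t
y(24)+t(19): 43≡17 → r
o(14)+t(19): 33≡7 → h
e(4)+k(10): 14 → o
e(4)+m(12): 16 → q
s(18)+v(21): 39≡13 → n

btrhoqn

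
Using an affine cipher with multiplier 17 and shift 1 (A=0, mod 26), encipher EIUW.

RHDL

E(4): 17·4+1=69≡17 → R
I(8): 17·8+1=137≡7 → H
U(20): 17·20+1=341≡3 → D
W(22): 17·22+1=375≡11 → L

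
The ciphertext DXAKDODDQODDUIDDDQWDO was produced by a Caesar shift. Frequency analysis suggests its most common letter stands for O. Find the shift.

15

The most frequent ciphertext letter is D (appears 10 times).
D is position 3; O is position 14.
Shift = -11≡15.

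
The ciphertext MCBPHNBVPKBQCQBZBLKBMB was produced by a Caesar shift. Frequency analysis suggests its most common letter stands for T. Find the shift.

The most frequent ciphertext letter is B (appears 7 times).
B is position 1; T is position 19.
Shift = -18≡8.

8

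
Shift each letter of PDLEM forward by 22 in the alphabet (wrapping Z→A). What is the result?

P(15): 15+22=37≡11 → L
D(3): 3+22=25 → Z
L(11): 11+22=33≡7 → H
E(4): 4+22=26≡0 → A
M(12): 12+22=34≡8 → I

LZHAI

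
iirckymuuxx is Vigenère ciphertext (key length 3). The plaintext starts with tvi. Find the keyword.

pnj

Subtract each crib letter from the matching ciphertext letter (mod 26):
i(8)−t(19)=-11≡15 → p
i(8)−v(21)=-13≡13 → n
r(17)−i(8)=9 → j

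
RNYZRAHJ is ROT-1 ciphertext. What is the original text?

R(17): 17−1=16 → Q
N(13): 13−1=12 → M
Y(24): 24−1=23 → X
Z(25): 25−1=24 → Y
R(17): 17−1=16 → Q
A(0): 0−1=-1≡25 → Z
H(7): 7−1=6 → G
J(9): 9−1=8 → I

QMXYQZGI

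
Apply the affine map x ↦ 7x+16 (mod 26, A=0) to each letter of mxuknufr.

m(12): 7·12+16=100≡22 → w
x(23): 7·23+16=177≡21 → v
u(20): 7·20+16=156≡0 → a
k(10): 7·10+16=86≡8 → i
n(13): 7·13+16=107≡3 → d
u(20): 7·20+16=156≡0 → a
f(5): 7·5+16=51≡25 → z
r(17): 7·17+16=135≡5 → f

wvaidazf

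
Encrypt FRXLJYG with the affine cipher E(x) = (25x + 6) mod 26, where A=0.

F(5): 25·5+6=131≡1 → B
R(17): 25·17+6=431≡15 → P
X(23): 25·23+6=581≡9 → J
L(11): 25·11+6=281≡21 → V
J(9): 25·9+6=231≡23 → X
Y(24): 25·24+6=606≡8 → I
G(6): 25·6+6=156≡0 → A

BPJVXIA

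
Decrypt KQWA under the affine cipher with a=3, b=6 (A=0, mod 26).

KMOY

The inverse of 3 mod 26 is 9, since 3·9=27≡1. Apply D(y)=9·(y−6) mod 26:
K(10): 9·(10−6)=36≡10 → K
Q(16): 9·(16−6)=90≡12 → M
W(22): 9·(22−6)=144≡14 → O
A(0): 9·(0−6)=-54≡24 → Y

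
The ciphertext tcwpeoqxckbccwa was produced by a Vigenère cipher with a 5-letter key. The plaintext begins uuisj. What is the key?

Subtract each crib letter from the matching ciphertext letter (mod 26):
t(19)−u(20)=-1≡25 → z
c(2)−u(20)=-18≡8 → i
w(22)−i(8)=14 → o
p(15)−s(18)=-3≡23 → x
e(4)−j(9)=-5≡21 → v

zioxv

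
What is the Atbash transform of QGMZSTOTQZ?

JTNAHGLGJA

Q(16) → J(9)
G(6) → T(19)
M(12) → N(13)
Z(25) → A(0)
S(18) → H(7)
T(19) → G(6)
O(14) → L(11)
T(19) → G(6)
Q(16) → J(9)
Z(25) → A(0)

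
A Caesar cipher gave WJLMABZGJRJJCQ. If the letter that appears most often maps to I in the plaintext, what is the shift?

The most frequent ciphertext letter is J (appears 4 times).
J is position 9; I is position 8.
Shift = 1.

1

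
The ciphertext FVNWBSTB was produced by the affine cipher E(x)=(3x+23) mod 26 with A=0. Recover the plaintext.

The inverse of 3 mod 26 is 9, since 3·9=27≡1. Apply D(y)=9·(y−23) mod 26:
F(5): 9·(5−23)=-162≡20 → U
V(21): 9·(21−23)=-18≡8 → I
N(13): 9·(13−23)=-90≡14 → O
W(22): 9·(22−23)=-9≡17 → R
B(1): 9·(1−23)=-198≡10 → K
S(18): 9·(18−23)=-45≡7 → H
T(19): 9·(19−23)=-36≡16 → Q
B(1): 9·(1−23)=-198≡10 → K

UIORKHQK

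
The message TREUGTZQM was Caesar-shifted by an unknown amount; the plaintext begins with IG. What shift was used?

From the crib: T(19)−I(8)=11, so the shift is 11.

11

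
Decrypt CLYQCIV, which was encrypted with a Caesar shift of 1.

C(2): 2−1=1 → B
L(11): 11−1=10 → K
Y(24): 24−1=23 → X
Q(16): 16−1=15 → P
C(2): 2−1=1 → B
I(8): 8−1=7 → H
V(21): 21−1=20 → U

BKXPBHU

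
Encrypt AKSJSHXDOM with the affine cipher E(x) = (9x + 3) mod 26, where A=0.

A(0): 9·0+3=3 → D
K(10): 9·10+3=93≡15 → P
S(18): 9·18+3=165≡9 → J
J(9): 9·9+3=84≡6 → G
S(18): 9·18+3=165≡9 → J
H(7): 9·7+3=66≡14 → O
X(23): 9·23+3=210≡2 → C
D(3): 9·3+3=30≡4 → E
O(14): 9·14+3=129≡25 → Z
M(12): 9·12+3=111≡7 → H

DPJGJOCEZH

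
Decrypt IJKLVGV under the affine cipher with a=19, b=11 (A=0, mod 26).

The inverse of 19 mod 26 is 11, since 19·11=209≡1. Apply D(y)=11·(y−11) mod 26:
I(8): 11·(8−11)=-33≡19 → T
J(9): 11·(9−11)=-22≡4 → E
K(10): 11·(10−11)=-11≡15 → P
L(11): 11·(11−11)=0 → A
V(21): 11·(21−11)=110≡6 → G
G(6): 11·(6−11)=-55≡23 → X
V(21): 11·(21−11)=110≡6 → G

TEPAGXG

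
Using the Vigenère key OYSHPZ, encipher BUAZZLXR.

Repeat the key across the message: OYSHPZOY
B(1)+O(14): 15 → P
U(20)+Y(24): 44≡18 → S
A(0)+S(18): 18 → S
Z(25)+H(7): 32≡6 → G
Z(25)+P(15): 40≡14 → O
L(11)+Z(25): 36≡10 → K
X(23)+O(14): 37≡11 → L
R(17)+Y(24): 41≡15 → P

PSSGOKLP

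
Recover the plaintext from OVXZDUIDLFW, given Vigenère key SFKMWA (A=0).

Repeat the key across the ciphertext: SFKMWASFKMW
O(14)−S(18): -4≡22 → W
V(21)−F(5): 16 → Q
X(23)−K(10): 13 → N
Z(25)−M(12): 13 → N
D(3)−W(22): -19≡7 → H
U(20)−A(0): 20 → U
I(8)−S(18): -10≡16 → Q
D(3)−F(5): -2≡24 → Y
L(11)−K(10): 1 → B
F(5)−M(12): -7≡19 → T
W(22)−W(22): 0 → A

WQNNHUQYBTA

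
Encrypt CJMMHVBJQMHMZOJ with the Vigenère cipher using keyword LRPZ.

Repeat the key across the message: LRPZLRPZLRPZLRP
C(2)+L(11): 13 → N
J(9)+R(17): 26≡0 → A
M(12)+P(15): 27≡1 → B
M(12)+Z(25): 37≡11 → L
H(7)+L(11): 18 → S
V(21)+R(17): 38≡12 → M
B(1)+P(15): 16 → Q
J(9)+Z(25): 34≡8 → I
Q(16)+L(11): 27≡1 → B
M(12)+R(17): 29≡3 → D
H(7)+P(15): 22 → W
M(12)+Z(25): 37≡11 → L
Z(25)+L(11): 36≡10 → K
O(14)+R(17): 31≡5 → F
J(9)+P(15): 24 → Y

NABLSMQIBDWLKFY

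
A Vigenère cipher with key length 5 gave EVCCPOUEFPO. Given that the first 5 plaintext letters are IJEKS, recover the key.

Subtract each crib letter from the matching ciphertext letter (mod 26):
E(4)−I(8)=-4≡22 → W
V(21)−J(9)=12 → M
C(2)−E(4)=-2≡24 → Y
C(2)−K(10)=-8≡18 → S
P(15)−S(18)=-3≡23 → X

WMYSX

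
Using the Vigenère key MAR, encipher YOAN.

Repeat the key across the message: MARM
Y(24)+M(12): 36≡10 → K
O(14)+A(0): 14 → O
A(0)+R(17): 17 → R
N(13)+M(12): 25 → Z

KORZ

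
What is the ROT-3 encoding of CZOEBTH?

FCRHEWK

C(2): 2+3=5 → F
Z(25): 25+3=28≡2 → C
O(14): 14+3=17 → R
E(4): 4+3=7 → H
B(1): 1+3=4 → E
T(19): 19+3=22 → W
H(7): 7+3=10 → K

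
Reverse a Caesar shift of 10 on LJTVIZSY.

BZJLYPIO

L(11): 11−10=1 → B
J(9): 9−10=-1≡25 → Z
T(19): 19−10=9 → J
V(21): 21−10=11 → L
I(8): 8−10=-2≡24 → Y
Z(25): 25−10=15 → P
S(18): 18−10=8 → I
Y(24): 24−10=14 → O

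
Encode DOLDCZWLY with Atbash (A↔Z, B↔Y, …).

WLOWXADOB

D(3) → W(22)
O(14) → L(11)
L(11) → O(14)
D(3) → W(22)
C(2) → X(23)
Z(25) → A(0)
W(22) → D(3)
L(11) → O(14)
Y(24) → B(1)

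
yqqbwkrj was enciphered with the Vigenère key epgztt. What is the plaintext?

ubkcdrnu

Repeat the key across the ciphertext: epgzttep
y(24)−e(4): 20 → u
q(16)−p(15): 1 → b
q(16)−g(6): 10 → k
b(1)−z(25): -24≡2 → c
w(22)−t(19): 3 → d
k(10)−t(19): -9≡17 → r
r(17)−e(4): 13 → n
j(9)−p(15): -6≡20 → u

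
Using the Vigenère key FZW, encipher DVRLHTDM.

Repeat the key across the message: FZWFZWFZ
D(3)+F(5): 8 → I
V(21)+Z(25): 46≡20 → U
R(17)+W(22): 39≡13 → N
L(11)+F(5): 16 → Q
H(7)+Z(25): 32≡6 → G
T(19)+W(22): 41≡15 → P
D(3)+F(5): 8 → I
M(12)+Z(25): 37≡11 → L

IUNQGPIL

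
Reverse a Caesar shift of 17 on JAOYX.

J(9): 9−17=-8≡18 → S
A(0): 0−17=-17≡9 → J
O(14): 14−17=-3≡23 → X
Y(24): 24−17=7 → H
X(23): 23−17=6 → G

SJXHG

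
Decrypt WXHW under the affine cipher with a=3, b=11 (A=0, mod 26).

The inverse of 3 mod 26 is 9, since 3·9=27≡1. Apply D(y)=9·(y−11) mod 26:
W(22): 9·(22−11)=99≡21 → V
X(23): 9·(23−11)=108≡4 → E
H(7): 9·(7−11)=-36≡16 → Q
W(22): 9·(22−11)=99≡21 → V

VEQV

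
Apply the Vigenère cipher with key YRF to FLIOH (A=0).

DCNMY

Repeat the key across the message: YRFYR
F(5)+Y(24): 29≡3 → D
L(11)+R(17): 28≡2 → C
I(8)+F(5): 13 → N
O(14)+Y(24): 38≡12 → M
H(7)+R(17): 24 → Y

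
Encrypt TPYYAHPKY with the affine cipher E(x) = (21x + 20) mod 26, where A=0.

DXEEULXWE

T(19): 21·19+20=419≡3 → D
P(15): 21·15+20=335≡23 → X
Y(24): 21·24+20=524≡4 → E
Y(24): 21·24+20=524≡4 → E
A(0): 21·0+20=20 → U
H(7): 21·7+20=167≡11 → L
P(15): 21·15+20=335≡23 → X
K(10): 21·10+20=230≡22 → W
Y(24): 21·24+20=524≡4 → E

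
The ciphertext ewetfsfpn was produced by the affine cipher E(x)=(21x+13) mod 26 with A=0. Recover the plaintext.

hthemzmka

The inverse of 21 mod 26 is 5, since 21·5=105≡1. Apply D(y)=5·(y−13) mod 26:
e(4): 5·(4−13)=-45≡7 → h
w(22): 5·(22−13)=45≡19 → t
e(4): 5·(4−13)=-45≡7 → h
t(19): 5·(19−13)=30≡4 → e
f(5): 5·(5−13)=-40≡12 → m
s(18): 5·(18−13)=25 → z
f(5): 5·(5−13)=-40≡12 → m
p(15): 5·(15−13)=10 → k
n(13): 5·(13−13)=0 → a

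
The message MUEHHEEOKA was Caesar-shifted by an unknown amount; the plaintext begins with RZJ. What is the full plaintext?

From the crib: M(12)−R(17)=-5≡21, so the shift is 21.
Subtract 21 from each ciphertext letter:
M(12): 12−21=-9≡17 → R
U(20): 20−21=-1≡25 → Z
E(4): 4−21=-17≡9 → J
H(7): 7−21=-14≡12 → M
H(7): 7−21=-14≡12 → M
E(4): 4−21=-17≡9 → J
E(4): 4−21=-17≡9 → J
O(14): 14−21=-7≡19 → T
K(10): 10−21=-11≡15 → P
A(0): 0−21=-21≡5 → F

RZJMMJJTPF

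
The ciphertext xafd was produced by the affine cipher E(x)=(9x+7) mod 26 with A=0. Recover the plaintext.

wfuo

The inverse of 9 mod 26 is 3, since 9·3=27≡1. Apply D(y)=3·(y−7) mod 26:
x(23): 3·(23−7)=48≡22 → w
a(0): 3·(0−7)=-21≡5 → f
f(5): 3·(5−7)=-6≡20 → u
d(3): 3·(3−7)=-12≡14 → o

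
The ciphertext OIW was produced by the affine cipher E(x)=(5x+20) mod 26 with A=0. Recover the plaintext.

EIQ

The inverse of 5 mod 26 is 21, since 5·21=105≡1. Apply D(y)=21·(y−20) mod 26:
O(14): 21·(14−20)=-126≡4 → E
I(8): 21·(8−20)=-252≡8 → I
W(22): 21·(22−20)=42≡16 → Q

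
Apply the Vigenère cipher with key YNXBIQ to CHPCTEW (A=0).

AUMDBUU

Repeat the key across the message: YNXBIQY
C(2)+Y(24): 26≡0 → A
H(7)+N(13): 20 → U
P(15)+X(23): 38≡12 → M
C(2)+B(1): 3 → D
T(19)+I(8): 27≡1 → B
E(4)+Q(16): 20 → U
W(22)+Y(24): 46≡20 → U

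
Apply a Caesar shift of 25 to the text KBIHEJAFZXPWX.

JAHGDIZEYWOVW

K(10): 10+25=35≡9 → J
B(1): 1+25=26≡0 → A
I(8): 8+25=33≡7 → H
H(7): 7+25=32≡6 → G
E(4): 4+25=29≡3 → D
J(9): 9+25=34≡8 → I
A(0): 0+25=25 → Z
F(5): 5+25=30≡4 → E
Z(25): 25+25=50≡24 → Y
X(23): 23+25=48≡22 → W
P(15): 15+25=40≡14 → O
W(22): 22+25=47≡21 → V
X(23): 23+25=48≡22 → W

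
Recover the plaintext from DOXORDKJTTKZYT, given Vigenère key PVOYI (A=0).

OTJQJOPVVLVEKV

Repeat the key across the ciphertext: PVOYIPVOYIPVOY
D(3)−P(15): -12≡14 → O
O(14)−V(21): -7≡19 → T
X(23)−O(14): 9 → J
O(14)−Y(24): -10≡16 → Q
R(17)−I(8): 9 → J
D(3)−P(15): -12≡14 → O
K(10)−V(21): -11≡15 → P
J(9)−O(14): -5≡21 → V
T(19)−Y(24): -5≡21 → V
T(19)−I(8): 11 → L
K(10)−P(15): -5≡21 → V
Z(25)−V(21): 4 → E
Y(24)−O(14): 10 → K
T(19)−Y(24): -5≡21 → V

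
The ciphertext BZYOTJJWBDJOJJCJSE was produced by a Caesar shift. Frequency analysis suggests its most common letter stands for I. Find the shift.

The most frequent ciphertext letter is J (appears 6 times).
J is position 9; I is position 8.
Shift = 1.

1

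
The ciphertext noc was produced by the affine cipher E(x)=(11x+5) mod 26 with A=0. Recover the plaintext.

wpv

The inverse of 11 mod 26 is 19, since 11·19=209≡1. Apply D(y)=19·(y−5) mod 26:
n(13): 19·(13−5)=152≡22 → w
o(14): 19·(14−5)=171≡15 → p
c(2): 19·(2−5)=-57≡21 → v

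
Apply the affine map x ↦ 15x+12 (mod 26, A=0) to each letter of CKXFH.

C(2): 15·2+12=42≡16 → Q
K(10): 15·10+12=162≡6 → G
X(23): 15·23+12=357≡19 → T
F(5): 15·5+12=87≡9 → J
H(7): 15·7+12=117≡13 → N

QGTJN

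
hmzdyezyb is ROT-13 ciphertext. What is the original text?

h(7): 7−13=-6≡20 → u
m(12): 12−13=-1≡25 → z
z(25): 25−13=12 → m
d(3): 3−13=-10≡16 → q
y(24): 24−13=11 → l
e(4): 4−13=-9≡17 → r
z(25): 25−13=12 → m
y(24): 24−13=11 → l
b(1): 1−13=-12≡14 → o

uzmqlrmlo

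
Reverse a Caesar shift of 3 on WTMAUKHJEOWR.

TQJXRHEGBLTO

W(22): 22−3=19 → T
T(19): 19−3=16 → Q
M(12): 12−3=9 → J
A(0): 0−3=-3≡23 → X
U(20): 20−3=17 → R
K(10): 10−3=7 → H
H(7): 7−3=4 → E
J(9): 9−3=6 → G
E(4): 4−3=1 → B
O(14): 14−3=11 → L
W(22): 22−3=19 → T
R(17): 17−3=14 → O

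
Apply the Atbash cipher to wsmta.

w(22) → d(3)
s(18) → h(7)
m(12) → n(13)
t(19) → g(6)
a(0) → z(25)

dhngz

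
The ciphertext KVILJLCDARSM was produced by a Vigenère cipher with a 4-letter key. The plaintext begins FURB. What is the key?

Subtract each crib letter from the matching ciphertext letter (mod 26):
K(10)−F(5)=5 → F
V(21)−U(20)=1 → B
I(8)−R(17)=-9≡17 → R
L(11)−B(1)=10 → K

FBRK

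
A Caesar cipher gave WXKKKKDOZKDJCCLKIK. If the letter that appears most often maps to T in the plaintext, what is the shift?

The most frequent ciphertext letter is K (appears 7 times).
K is position 10; T is position 19.
Shift = -9≡17.

17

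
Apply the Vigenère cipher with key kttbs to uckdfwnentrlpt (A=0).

Repeat the key across the message: kttbskttbskttb
u(20)+k(10): 30≡4 → e
c(2)+t(19): 21 → v
k(10)+t(19): 29≡3 → d
d(3)+b(1): 4 → e
f(5)+s(18): 23 → x
w(22)+k(10): 32≡6 → g
n(13)+t(19): 32≡6 → g
e(4)+t(19): 23 → x
n(13)+b(1): 14 → o
t(19)+s(18): 37≡11 → l
r(17)+k(10): 27≡1 → b
l(11)+t(19): 30≡4 → e
p(15)+t(19): 34≡8 → i
t(19)+b(1): 20 → u

evdexggxolbeiu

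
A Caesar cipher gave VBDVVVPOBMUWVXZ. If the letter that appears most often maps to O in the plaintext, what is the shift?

The most frequent ciphertext letter is V (appears 5 times).
V is position 21; O is position 14.
Shift = 7.

7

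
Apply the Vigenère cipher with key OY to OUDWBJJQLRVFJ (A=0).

Repeat the key across the message: OYOYOYOYOYOYO
O(14)+O(14): 28≡2 → C
U(20)+Y(24): 44≡18 → S
D(3)+O(14): 17 → R
W(22)+Y(24): 46≡20 → U
B(1)+O(14): 15 → P
J(9)+Y(24): 33≡7 → H
J(9)+O(14): 23 → X
Q(16)+Y(24): 40≡14 → O
L(11)+O(14): 25 → Z
R(17)+Y(24): 41≡15 → P
V(21)+O(14): 35≡9 → J
F(5)+Y(24): 29≡3 → D
J(9)+O(14): 23 → X

CSRUPHXOZPJDX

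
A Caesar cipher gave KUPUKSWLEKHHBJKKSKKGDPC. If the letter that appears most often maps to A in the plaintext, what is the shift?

The most frequent ciphertext letter is K (appears 7 times).
K is position 10; A is position 0.
Shift = 10.

10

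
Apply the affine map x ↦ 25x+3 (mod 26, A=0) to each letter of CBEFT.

BCZYK

C(2): 25·2+3=53≡1 → B
B(1): 25·1+3=28≡2 → C
E(4): 25·4+3=103≡25 → Z
F(5): 25·5+3=128≡24 → Y
T(19): 25·19+3=478≡10 → K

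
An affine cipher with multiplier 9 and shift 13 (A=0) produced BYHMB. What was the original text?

The inverse of 9 mod 26 is 3, since 9·3=27≡1. Apply D(y)=3·(y−13) mod 26:
B(1): 3·(1−13)=-36≡16 → Q
Y(24): 3·(24−13)=33≡7 → H
H(7): 3·(7−13)=-18≡8 → I
M(12): 3·(12−13)=-3≡23 → X
B(1): 3·(1−13)=-36≡16 → Q

QHIXQ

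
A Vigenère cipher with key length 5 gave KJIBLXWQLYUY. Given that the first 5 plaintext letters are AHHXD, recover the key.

KCBEI

Subtract each crib letter from the matching ciphertext letter (mod 26):
K(10)−A(0)=10 → K
J(9)−H(7)=2 → C
I(8)−H(7)=1 → B
B(1)−X(23)=-22≡4 → E
L(11)−D(3)=8 → I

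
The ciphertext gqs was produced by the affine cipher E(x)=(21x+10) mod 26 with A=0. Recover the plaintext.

geo

The inverse of 21 mod 26 is 5, since 21·5=105≡1. Apply D(y)=5·(y−10) mod 26:
g(6): 5·(6−10)=-20≡6 → g
q(16): 5·(16−10)=30≡4 → e
s(18): 5·(18−10)=40≡14 → o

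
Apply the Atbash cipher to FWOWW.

UDLDD

F(5) → U(20)
W(22) → D(3)
O(14) → L(11)
W(22) → D(3)
W(22) → D(3)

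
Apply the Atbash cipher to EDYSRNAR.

E(4) → V(21)
D(3) → W(22)
Y(24) → B(1)
S(18) → H(7)
R(17) → I(8)
N(13) → M(12)
A(0) → Z(25)
R(17) → I(8)

VWBHIMZI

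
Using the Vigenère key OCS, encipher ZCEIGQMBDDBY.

Repeat the key across the message: OCSOCSOCSOCS
Z(25)+O(14): 39≡13 → N
C(2)+C(2): 4 → E
E(4)+S(18): 22 → W
I(8)+O(14): 22 → W
G(6)+C(2): 8 → I
Q(16)+S(18): 34≡8 → I
M(12)+O(14): 26≡0 → A
B(1)+C(2): 3 → D
D(3)+S(18): 21 → V
D(3)+O(14): 17 → R
B(1)+C(2): 3 → D
Y(24)+S(18): 42≡16 → Q

NEWWIIADVRDQ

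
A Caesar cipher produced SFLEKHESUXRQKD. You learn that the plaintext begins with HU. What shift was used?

From the crib: S(18)−H(7)=11, so the shift is 11.

11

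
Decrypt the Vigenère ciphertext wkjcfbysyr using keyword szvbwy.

Repeat the key across the ciphertext: szvbwyszvb
w(22)−s(18): 4 → e
k(10)−z(25): -15≡11 → l
j(9)−v(21): -12≡14 → o
c(2)−b(1): 1 → b
f(5)−w(22): -17≡9 → j
b(1)−y(24): -23≡3 → d
y(24)−s(18): 6 → g
s(18)−z(25): -7≡19 → t
y(24)−v(21): 3 → d
r(17)−b(1): 16 → q

elobjdgtdq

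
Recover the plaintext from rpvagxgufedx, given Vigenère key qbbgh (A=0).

Repeat the key across the ciphertext: qbbghqbbghqb
r(17)−q(16): 1 → b
p(15)−b(1): 14 → o
v(21)−b(1): 20 → u
a(0)−g(6): -6≡20 → u
g(6)−h(7): -1≡25 → z
x(23)−q(16): 7 → h
g(6)−b(1): 5 → f
u(20)−b(1): 19 → t
f(5)−g(6): -1≡25 → z
e(4)−h(7): -3≡23 → x
d(3)−q(16): -13≡13 → n
x(23)−b(1): 22 → w

bouuzhftzxnw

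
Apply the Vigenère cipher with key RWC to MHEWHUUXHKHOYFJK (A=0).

Repeat the key across the message: RWCRWCRWCRWCRWCR
M(12)+R(17): 29≡3 → D
H(7)+W(22): 29≡3 → D
E(4)+C(2): 6 → G
W(22)+R(17): 39≡13 → N
H(7)+W(22): 29≡3 → D
U(20)+C(2): 22 → W
U(20)+R(17): 37≡11 → L
X(23)+W(22): 45≡19 → T
H(7)+C(2): 9 → J
K(10)+R(17): 27≡1 → B
H(7)+W(22): 29≡3 → D
O(14)+C(2): 16 → Q
Y(24)+R(17): 41≡15 → P
F(5)+W(22): 27≡1 → B
J(9)+C(2): 11 → L
K(10)+R(17): 27≡1 → B

DDGNDWLTJBDQPBLB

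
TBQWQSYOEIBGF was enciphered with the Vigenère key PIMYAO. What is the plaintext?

Repeat the key across the ciphertext: PIMYAOPIMYAOP
T(19)−P(15): 4 → E
B(1)−I(8): -7≡19 → T
Q(16)−M(12): 4 → E
W(22)−Y(24): -2≡24 → Y
Q(16)−A(0): 16 → Q
S(18)−O(14): 4 → E
Y(24)−P(15): 9 → J
O(14)−I(8): 6 → G
E(4)−M(12): -8≡18 → S
I(8)−Y(24): -16≡10 → K
B(1)−A(0): 1 → B
G(6)−O(14): -8≡18 → S
F(5)−P(15): -10≡16 → Q

ETEYQEJGSKBSQ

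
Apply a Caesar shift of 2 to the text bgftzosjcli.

dihvbqulenk

b(1): 1+2=3 → d
g(6): 6+2=8 → i
f(5): 5+2=7 → h
t(19): 19+2=21 → v
z(25): 25+2=27≡1 → b
o(14): 14+2=16 → q
s(18): 18+2=20 → u
j(9): 9+2=11 → l
c(2): 2+2=4 → e
l(11): 11+2=13 → n
i(8): 8+2=10 → k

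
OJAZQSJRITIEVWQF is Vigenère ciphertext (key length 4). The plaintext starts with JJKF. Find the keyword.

Subtract each crib letter from the matching ciphertext letter (mod 26):
O(14)−J(9)=5 → F
J(9)−J(9)=0 → A
A(0)−K(10)=-10≡16 → Q
Z(25)−F(5)=20 → U

FAQU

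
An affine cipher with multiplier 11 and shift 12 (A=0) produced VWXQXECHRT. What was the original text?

The inverse of 11 mod 26 is 19, since 11·19=209≡1. Apply D(y)=19·(y−12) mod 26:
V(21): 19·(21−12)=171≡15 → P
W(22): 19·(22−12)=190≡8 → I
X(23): 19·(23−12)=209≡1 → B
Q(16): 19·(16−12)=76≡24 → Y
X(23): 19·(23−12)=209≡1 → B
E(4): 19·(4−12)=-152≡4 → E
C(2): 19·(2−12)=-190≡18 → S
H(7): 19·(7−12)=-95≡9 → J
R(17): 19·(17−12)=95≡17 → R
T(19): 19·(19−12)=133≡3 → D

PIBYBESJRD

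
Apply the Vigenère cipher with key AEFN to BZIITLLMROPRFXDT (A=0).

BDNVTPQZRSUEFBIG

Repeat the key across the message: AEFNAEFNAEFNAEFN
B(1)+A(0): 1 → B
Z(25)+E(4): 29≡3 → D
I(8)+F(5): 13 → N
I(8)+N(13): 21 → V
T(19)+A(0): 19 → T
L(11)+E(4): 15 → P
L(11)+F(5): 16 → Q
M(12)+N(13): 25 → Z
R(17)+A(0): 17 → R
O(14)+E(4): 18 → S
P(15)+F(5): 20 → U
R(17)+N(13): 30≡4 → E
F(5)+A(0): 5 → F
X(23)+E(4): 27≡1 → B
D(3)+F(5): 8 → I
T(19)+N(13): 32≡6 → G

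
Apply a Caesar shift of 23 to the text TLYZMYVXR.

T(19): 19+23=42≡16 → Q
L(11): 11+23=34≡8 → I
Y(24): 24+23=47≡21 → V
Z(25): 25+23=48≡22 → W
M(12): 12+23=35≡9 → J
Y(24): 24+23=47≡21 → V
V(21): 21+23=44≡18 → S
X(23): 23+23=46≡20 → U
R(17): 17+23=40≡14 → O

QIVWJVSUO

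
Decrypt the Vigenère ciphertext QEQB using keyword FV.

Repeat the key across the ciphertext: FVFV
Q(16)−F(5): 11 → L
E(4)−V(21): -17≡9 → J
Q(16)−F(5): 11 → L
B(1)−V(21): -20≡6 → G

LJLG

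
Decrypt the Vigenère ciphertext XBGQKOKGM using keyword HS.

QJZYDWDOF

Repeat the key across the ciphertext: HSHSHSHSH
X(23)−H(7): 16 → Q
B(1)−S(18): -17≡9 → J
G(6)−H(7): -1≡25 → Z
Q(16)−S(18): -2≡24 → Y
K(10)−H(7): 3 → D
O(14)−S(18): -4≡22 → W
K(10)−H(7): 3 → D
G(6)−S(18): -12≡14 → O
M(12)−H(7): 5 → F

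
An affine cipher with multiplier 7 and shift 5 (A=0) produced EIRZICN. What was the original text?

The inverse of 7 mod 26 is 15, since 7·15=105≡1. Apply D(y)=15·(y−5) mod 26:
E(4): 15·(4−5)=-15≡11 → L
I(8): 15·(8−5)=45≡19 → T
R(17): 15·(17−5)=180≡24 → Y
Z(25): 15·(25−5)=300≡14 → O
I(8): 15·(8−5)=45≡19 → T
C(2): 15·(2−5)=-45≡7 → H
N(13): 15·(13−5)=120≡16 → Q

LTYOTHQ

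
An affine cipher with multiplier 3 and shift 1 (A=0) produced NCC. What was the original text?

The inverse of 3 mod 26 is 9, since 3·9=27≡1. Apply D(y)=9·(y−1) mod 26:
N(13): 9·(13−1)=108≡4 → E
C(2): 9·(2−1)=9 → J
C(2): 9·(2−1)=9 → J

EJJ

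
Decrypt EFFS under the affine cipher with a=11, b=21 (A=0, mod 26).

PIIV

The inverse of 11 mod 26 is 19, since 11·19=209≡1. Apply D(y)=19·(y−21) mod 26:
E(4): 19·(4−21)=-323≡15 → P
F(5): 19·(5−21)=-304≡8 → I
F(5): 19·(5−21)=-304≡8 → I
S(18): 19·(18−21)=-57≡21 → V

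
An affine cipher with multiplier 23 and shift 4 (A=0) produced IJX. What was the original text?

The inverse of 23 mod 26 is 17, since 23·17=391≡1. Apply D(y)=17·(y−4) mod 26:
I(8): 17·(8−4)=68≡16 → Q
J(9): 17·(9−4)=85≡7 → H
X(23): 17·(23−4)=323≡11 → L

QHL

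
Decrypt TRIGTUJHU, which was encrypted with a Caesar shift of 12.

T(19): 19−12=7 → H
R(17): 17−12=5 → F
I(8): 8−12=-4≡22 → W
G(6): 6−12=-6≡20 → U
T(19): 19−12=7 → H
U(20): 20−12=8 → I
J(9): 9−12=-3≡23 → X
H(7): 7−12=-5≡21 → V
U(20): 20−12=8 → I

HFWUHIXVI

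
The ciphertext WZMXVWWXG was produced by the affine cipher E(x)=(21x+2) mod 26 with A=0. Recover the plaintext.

The inverse of 21 mod 26 is 5, since 21·5=105≡1. Apply D(y)=5·(y−2) mod 26:
W(22): 5·(22−2)=100≡22 → W
Z(25): 5·(25−2)=115≡11 → L
M(12): 5·(12−2)=50≡24 → Y
X(23): 5·(23−2)=105≡1 → B
V(21): 5·(21−2)=95≡17 → R
W(22): 5·(22−2)=100≡22 → W
W(22): 5·(22−2)=100≡22 → W
X(23): 5·(23−2)=105≡1 → B
G(6): 5·(6−2)=20 → U

WLYBRWWBU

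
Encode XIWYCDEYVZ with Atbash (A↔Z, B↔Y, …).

CRDBXWVBEA

X(23) → C(2)
I(8) → R(17)
W(22) → D(3)
Y(24) → B(1)
C(2) → X(23)
D(3) → W(22)
E(4) → V(21)
Y(24) → B(1)
V(21) → E(4)
Z(25) → A(0)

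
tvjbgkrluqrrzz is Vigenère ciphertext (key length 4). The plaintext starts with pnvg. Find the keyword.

eiov

Subtract each crib letter from the matching ciphertext letter (mod 26):
t(19)−p(15)=4 → e
v(21)−n(13)=8 → i
j(9)−v(21)=-12≡14 → o
b(1)−g(6)=-5≡21 → v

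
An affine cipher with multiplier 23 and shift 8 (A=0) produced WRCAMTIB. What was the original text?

The inverse of 23 mod 26 is 17, since 23·17=391≡1. Apply D(y)=17·(y−8) mod 26:
W(22): 17·(22−8)=238≡4 → E
R(17): 17·(17−8)=153≡23 → X
C(2): 17·(2−8)=-102≡2 → C
A(0): 17·(0−8)=-136≡20 → U
M(12): 17·(12−8)=68≡16 → Q
T(19): 17·(19−8)=187≡5 → F
I(8): 17·(8−8)=0 → A
B(1): 17·(1−8)=-119≡11 → L

EXCUQFAL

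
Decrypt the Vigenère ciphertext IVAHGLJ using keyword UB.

Repeat the key across the ciphertext: UBUBUBU
I(8)−U(20): -12≡14 → O
V(21)−B(1): 20 → U
A(0)−U(20): -20≡6 → G
H(7)−B(1): 6 → G
G(6)−U(20): -14≡12 → M
L(11)−B(1): 10 → K
J(9)−U(20): -11≡15 → P

OUGGMKP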